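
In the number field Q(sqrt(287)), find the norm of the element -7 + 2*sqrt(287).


N(a + b*sqrt(d)) = a^2 - d*b^2
= (-7)^2 - (287)*(2)^2
= 49 - 1148
= -1099

-1099


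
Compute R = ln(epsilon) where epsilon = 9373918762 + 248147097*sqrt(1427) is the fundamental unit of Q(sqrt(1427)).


epsilon = 9373918762 + 248147097*sqrt(1427)
= 1.8748e+10
R = ln(1.8748e+10)
= 23.6543

23.6543


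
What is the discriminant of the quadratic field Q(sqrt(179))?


For K = Q(sqrt(d)) with d squarefree: disc(K) = d if d = 1 mod 4, and disc(K) = 4d if d = 2 or 3 mod 4.
Here d = 179, and d mod 4 = 3.
d = 3 mod 4, not 1 (O_K = Z[sqrt(d)]), so disc(K) = 4d = 4 * (179) = 716

716


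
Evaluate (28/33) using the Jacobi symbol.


Compute (28/33) via quadratic reciprocity:
  pull out 2: (2/33) = +1  (since 33 mod 8 = 1)
  pull out 2: (2/33) = +1  (since 33 mod 8 = 1)
  reciprocity: (7/33) -> +(33/7)
  reduce: (5/7)
  reciprocity: (5/7) -> +(7/5)
  reduce: (2/5)
  pull out 2: (2/5) = -1  (since 5 mod 8 = 5)
  (1/5) = 1
Product of signs = -1

-1


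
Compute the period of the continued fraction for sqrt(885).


Run the CF algorithm for sqrt(885).
a_0 = floor(sqrt(885)) = 29; set m_0=0, q_0=1.
Recurrence: m' = q*a - m,  q' = (d - m'^2)/q,  a' = floor((a_0 + m')/q').
  step 1: m=29, q=44, a=1
  step 2: m=15, q=15, a=2
  step 3: m=15, q=44, a=1
  step 4: m=29, q=1, a=58
a_4 = 2*a_0 = 58, so the period closes here.
sqrt(885) = [29; 1, 2, 1, 58]
Period length = 4

4


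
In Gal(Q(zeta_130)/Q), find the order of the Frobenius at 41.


The Frobenius at p in Gal(Q(zeta_n)/Q) = (Z/nZ)* is the class of p, so its order is ord_130(41), the smallest k >= 1 with 41^k = 1 mod 130.
n = 130 = 2 * 5 * 13, phi(130) = 48; the order divides phi(n).
Divisors of 48: 1, 2, 3, 4, 6, 8, 12, 16, 24, 48
Repeated squaring mod 130: 41^1 = 41, 41^2 = 121, 41^4 = 81, 41^8 = 61, 41^16 = 81, 41^32 = 61
Test divisors in increasing order:
  k=1: 41^1 = 41 mod 130
  k=2: 41^2 = 121 mod 130
  k=3: 41^3 = 121 * 41 = 21 mod 130
  k=4: 41^4 = 81 mod 130
  k=6: 41^6 = 81 * 121 = 51 mod 130
  k=8: 41^8 = 61 mod 130
  k=12: 41^12 = 61 * 81 = 1 mod 130  <- first divisor giving 1
Order = 12

12


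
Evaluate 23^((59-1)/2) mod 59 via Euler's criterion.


p = 59 is prime and the exponent is (p-1)/2 = 29, so by Euler's criterion 23^29 = (23/59) = +1 or -1 mod 59.
Compute by square-and-multiply:
  29 = 16 + 8 + 4 + 1 (binary 11101)
  Repeated squaring mod 59: 23^1 = 23, 23^2 = 57, 23^4 = 4, 23^8 = 16, 23^16 = 20
  23^29 = 23^16 * 23^8 * 23^4 * 23^1 = 20 * 16 * 4 * 23 mod 59
    20 * 16 = 320 = 25 mod 59
    25 * 4 = 100 = 41 mod 59
    41 * 23 = 943 = 58 mod 59
  23^29 = 58 mod 59
Result 58 = p - 1 = -1 mod 59: 23 is a quadratic non-residue mod 59. As a residue in [0, p-1] the value is 58.
23^29 mod 59 = 58

58


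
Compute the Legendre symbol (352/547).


p = 547 is prime, so compute (352/547) with the reciprocity algorithm (Jacobi-symbol steps: pull out 2s via (2/n), flip via reciprocity, reduce):
  pull out 2: (2/547) = -1  (since 547 mod 8 = 3)
  pull out 2: (2/547) = -1  (since 547 mod 8 = 3)
  pull out 2: (2/547) = -1  (since 547 mod 8 = 3)
  pull out 2: (2/547) = -1  (since 547 mod 8 = 3)
  pull out 2: (2/547) = -1  (since 547 mod 8 = 3)
  reciprocity: (11/547) -> -(547/11)
  reduce: (8/11)
  pull out 2: (2/11) = -1  (since 11 mod 8 = 3)
  pull out 2: (2/11) = -1  (since 11 mod 8 = 3)
  pull out 2: (2/11) = -1  (since 11 mod 8 = 3)
  (1/11) = 1
Product of signs = -1
(352/547) = -1

-1


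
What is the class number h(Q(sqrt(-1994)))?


K = Q(sqrt(-1994)). d mod 4 = 2, so D = disc(K) = 4d = -7976
h(K) equals the number of primitive reduced positive-definite forms (a, b, c) = a*x^2 + b*x*y + c*y^2 with b^2 - 4ac = D,
where reduced means |b| <= a <= c, with b >= 0 whenever |b| = a or a = c, and primitive means gcd(a, b, c) = 1.
Reduced forces 3a^2 <= |D| = 7976, so 1 <= a <= 51; b must have the parity of D, and c = (b^2 - D)/(4a) must be an integer >= a.
Enumerate a = 1..51, b in [-a, a]:
  a=1: (1, 0, 1994)  [1]
  a=2: (2, 0, 997)  [1]
  a=3: (3, -2, 665), (3, 2, 665)  [2]
  a=4: none
  a=5: (5, -2, 399), (5, 2, 399)  [2]
  a=6: (6, -4, 333), (6, 4, 333)  [2]
  a=7: (7, -2, 285), (7, 2, 285)  [2]
  a=8: none
  a=9: (9, -4, 222), (9, 4, 222)  [2]
  a=10: (10, -8, 201), (10, 8, 201)  [2]
  a=11..13: none
  a=14: (14, -12, 145), (14, 12, 145)  [2]
  a=15: (15, -8, 134), (15, -2, 133), (15, 2, 133), (15, 8, 134)  [4]
  a=16..17: none
  a=18: (18, -4, 111), (18, 4, 111)  [2]
  a=19: (19, -2, 105), (19, 2, 105)  [2]
  a=20: none
  a=21: (21, -16, 98), (21, -2, 95), (21, 2, 95), (21, 16, 98)  [4]
  a=22..24: none
  a=25: (25, -18, 83), (25, 18, 83)  [2]
  a=26: none
  a=27: (27, -4, 74), (27, 4, 74)  [2]
  a=28: none
  a=29: (29, -12, 70), (29, 12, 70)  [2]
  a=30: (30, -28, 73), (30, -8, 67), (30, 8, 67), (30, 28, 73)  [4]
  a=31..34: none
  a=35: (35, -12, 58), (35, -2, 57), (35, 2, 57), (35, 12, 58)  [4]
  a=36: none
  a=37: (37, -4, 54), (37, 4, 54)  [2]
  a=38: (38, -36, 61), (38, 36, 61)  [2]
  a=39..41: none
  a=42: (42, -40, 57), (42, -16, 49), (42, 16, 49), (42, 40, 57)  [4]
  a=43..44: none
  a=45: (45, -32, 50), (45, -22, 47), (45, 22, 47), (45, 32, 50)  [4]
  a=46..51: none
Total reduced forms: 1 + 1 + 2 + 2 + 2 + 2 + 2 + 2 + 2 + 4 + 2 + 2 + 4 + 2 + 2 + 2 + 4 + 4 + 2 + 2 + 4 + 4 = 54
h = 54

54


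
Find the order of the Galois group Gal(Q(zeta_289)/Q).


|Gal(Q(zeta_289)/Q)| = phi(289)
= 272

272


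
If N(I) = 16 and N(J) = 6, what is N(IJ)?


N(IJ) = N(I) * N(J)
= 16 * 6
= 96

96


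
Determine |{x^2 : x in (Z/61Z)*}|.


For prime p, the number of non-zero quadratic residues is (p-1)/2.
= (61-1)/2
= 30

30


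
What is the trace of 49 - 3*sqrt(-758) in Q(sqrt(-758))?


Tr(a + b*sqrt(d)) = (a + b*sqrt(d)) + (a - b*sqrt(d)) = 2a
= 2 * (49)
= 98

98


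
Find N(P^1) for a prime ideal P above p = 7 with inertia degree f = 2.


N(P^a) = p^(a*f)
= 7^(1*2)
= 7^2
= 49

49


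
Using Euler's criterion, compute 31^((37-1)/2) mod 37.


p = 37 is prime and the exponent is (p-1)/2 = 18, so by Euler's criterion 31^18 = (31/37) = +1 or -1 mod 37.
Compute by square-and-multiply:
  18 = 16 + 2 (binary 10010)
  Repeated squaring mod 37: 31^1 = 31, 31^2 = 36, 31^4 = 1, 31^8 = 1, 31^16 = 1
  31^18 = 31^16 * 31^2 = 1 * 36 mod 37
    1 * 36 = 36 = 36 mod 37
  31^18 = 36 mod 37
Result 36 = p - 1 = -1 mod 37: 31 is a quadratic non-residue mod 37. As a residue in [0, p-1] the value is 36.
31^18 mod 37 = 36

36


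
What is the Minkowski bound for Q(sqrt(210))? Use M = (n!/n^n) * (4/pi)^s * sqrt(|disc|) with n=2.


d = 210, d mod 4 = 2, so disc(K) = 4d = 840; |disc(K)| = 840
Real quadratic field, so n = 2, s = r2 = 0, r1 = 2
M = (n!/n^n) * (4/pi)^s * sqrt(|disc(K)|) = (2!/2^2) * (4/pi)^0 * sqrt(840)
= 0.5 * 1.000000 * 28.982753
= 14.4914

14.4914


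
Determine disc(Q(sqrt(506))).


For K = Q(sqrt(d)) with d squarefree: disc(K) = d if d = 1 mod 4, and disc(K) = 4d if d = 2 or 3 mod 4.
Here d = 506, and d mod 4 = 2.
d = 2 mod 4, not 1 (O_K = Z[sqrt(d)]), so disc(K) = 4d = 4 * (506) = 2024

2024


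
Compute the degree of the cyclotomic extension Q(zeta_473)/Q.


The degree equals Euler's totient phi(473).
473 = 11 * 43
phi(473) = 420

420


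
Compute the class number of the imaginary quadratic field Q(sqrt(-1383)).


K = Q(sqrt(-1383)). d mod 4 = 1, so D = disc(K) = d = -1383
h(K) equals the number of primitive reduced positive-definite forms (a, b, c) = a*x^2 + b*x*y + c*y^2 with b^2 - 4ac = D,
where reduced means |b| <= a <= c, with b >= 0 whenever |b| = a or a = c, and primitive means gcd(a, b, c) = 1.
Reduced forces 3a^2 <= |D| = 1383, so 1 <= a <= 21; b must have the parity of D, and c = (b^2 - D)/(4a) must be an integer >= a.
Enumerate a = 1..21, b in [-a, a]:
  a=1: (1, 1, 346)  [1]
  a=2: (2, -1, 173), (2, 1, 173)  [2]
  a=3: (3, 3, 116)  [1]
  a=4: (4, -3, 87), (4, 3, 87)  [2]
  a=5: none
  a=6: (6, -3, 58), (6, 3, 58)  [2]
  a=7: none
  a=8: (8, -5, 44), (8, 5, 44)  [2]
  a=9..10: none
  a=11: (11, -5, 32), (11, 5, 32)  [2]
  a=12: (12, -3, 29), (12, 3, 29)  [2]
  a=13..15: none
  a=16: (16, -5, 22), (16, 5, 22)  [2]
  a=17..18: none
  a=19: (19, -17, 22), (19, 17, 22)  [2]
  a=20..21: none
Total reduced forms: 1 + 2 + 1 + 2 + 2 + 2 + 2 + 2 + 2 + 2 = 18
h = 18

18


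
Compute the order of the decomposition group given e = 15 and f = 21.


|D_P| = e * f
= 15 * 21
= 315

315


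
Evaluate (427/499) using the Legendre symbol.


p = 499 is prime, so compute (427/499) with the reciprocity algorithm (Jacobi-symbol steps: pull out 2s via (2/n), flip via reciprocity, reduce):
  reciprocity: (427/499) -> -(499/427)
  reduce: (72/427)
  pull out 2: (2/427) = -1  (since 427 mod 8 = 3)
  pull out 2: (2/427) = -1  (since 427 mod 8 = 3)
  pull out 2: (2/427) = -1  (since 427 mod 8 = 3)
  reciprocity: (9/427) -> +(427/9)
  reduce: (4/9)
  pull out 2: (2/9) = +1  (since 9 mod 8 = 1)
  pull out 2: (2/9) = +1  (since 9 mod 8 = 1)
  (1/9) = 1
Product of signs = 1
(427/499) = 1

1


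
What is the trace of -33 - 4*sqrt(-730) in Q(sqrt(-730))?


Tr(a + b*sqrt(d)) = (a + b*sqrt(d)) + (a - b*sqrt(d)) = 2a
= 2 * (-33)
= -66

-66


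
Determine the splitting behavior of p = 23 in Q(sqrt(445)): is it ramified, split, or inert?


K = Q(sqrt(445)). Since d mod 4 = 1, disc(K) = 445.
Check p | disc: 445 mod 23 = 8.
p does not divide disc. Compute Legendre symbol (d/p):
8^((23-1)/2) mod 23 = 1
(d/p) = 1, so p splits: (p) = P*P' with e=1, f=1, g=2.
Therefore p is split.

split


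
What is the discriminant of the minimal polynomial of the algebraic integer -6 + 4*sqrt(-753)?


The element -6 + 4*sqrt(-753) has minimal polynomial:
x^2 + 12*x + 12084
Discriminant = (12)^2 - 4*(12084)
= 144 - 48336
= -48192

-48192


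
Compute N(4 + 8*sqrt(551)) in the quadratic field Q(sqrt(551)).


N(a + b*sqrt(d)) = a^2 - d*b^2
= (4)^2 - (551)*(8)^2
= 16 - 35264
= -35248

-35248


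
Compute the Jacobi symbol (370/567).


Compute (370/567) via quadratic reciprocity:
  pull out 2: (2/567) = +1  (since 567 mod 8 = 7)
  reciprocity: (185/567) -> +(567/185)
  reduce: (12/185)
  pull out 2: (2/185) = +1  (since 185 mod 8 = 1)
  pull out 2: (2/185) = +1  (since 185 mod 8 = 1)
  reciprocity: (3/185) -> +(185/3)
  reduce: (2/3)
  pull out 2: (2/3) = -1  (since 3 mod 8 = 3)
  (1/3) = 1
Product of signs = -1

-1


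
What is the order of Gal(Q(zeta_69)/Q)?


|Gal(Q(zeta_69)/Q)| = phi(69)
= 44

44


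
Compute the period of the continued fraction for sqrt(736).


Run the CF algorithm for sqrt(736).
a_0 = floor(sqrt(736)) = 27; set m_0=0, q_0=1.
Recurrence: m' = q*a - m,  q' = (d - m'^2)/q,  a' = floor((a_0 + m')/q').
  step 1: m=27, q=7, a=7
  step 2: m=22, q=36, a=1
  step 3: m=14, q=15, a=2
  step 4: m=16, q=32, a=1
  step 5: m=16, q=15, a=2
  step 6: m=14, q=36, a=1
  step 7: m=22, q=7, a=7
  step 8: m=27, q=1, a=54
a_8 = 2*a_0 = 54, so the period closes here.
sqrt(736) = [27; 7, 1, 2, 1, 2, 1, 7, 54]
Period length = 8

8


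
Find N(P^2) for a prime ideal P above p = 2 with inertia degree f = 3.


N(P^a) = p^(a*f)
= 2^(2*3)
= 2^6
= 64

64


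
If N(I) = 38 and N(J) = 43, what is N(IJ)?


N(IJ) = N(I) * N(J)
= 38 * 43
= 1634

1634


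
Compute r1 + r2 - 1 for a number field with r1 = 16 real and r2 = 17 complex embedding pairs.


By Dirichlet's unit theorem:
rank = r1 + r2 - 1
= 16 + 17 - 1
= 32

32


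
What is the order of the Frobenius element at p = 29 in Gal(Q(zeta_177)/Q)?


The Frobenius at p in Gal(Q(zeta_n)/Q) = (Z/nZ)* is the class of p, so its order is ord_177(29), the smallest k >= 1 with 29^k = 1 mod 177.
n = 177 = 3 * 59, phi(177) = 116; the order divides phi(n).
Divisors of 116: 1, 2, 4, 29, 58, 116
Repeated squaring mod 177: 29^1 = 29, 29^2 = 133, 29^4 = 166, 29^8 = 121, 29^16 = 127, 29^32 = 22, 29^64 = 130
Test divisors in increasing order:
  k=1: 29^1 = 29 mod 177
  k=2: 29^2 = 133 mod 177
  k=4: 29^4 = 166 mod 177
  k=29: 29^29 = 127 * 121 * 166 * 29 = 119 mod 177
  k=58: 29^58 = 22 * 127 * 121 * 133 = 1 mod 177  <- first divisor giving 1
Order = 58

58


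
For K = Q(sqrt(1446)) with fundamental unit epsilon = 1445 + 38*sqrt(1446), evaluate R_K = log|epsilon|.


epsilon = 1445 + 38*sqrt(1446)
= 2889.9997
R = ln(2889.9997)
= 7.9690

7.9690


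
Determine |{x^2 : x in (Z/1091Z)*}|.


For prime p, the number of non-zero quadratic residues is (p-1)/2.
= (1091-1)/2
= 545

545


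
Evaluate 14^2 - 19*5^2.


x^2 - d*y^2
= 14^2 - 19*5^2
= 196 - 475
= -279

-279


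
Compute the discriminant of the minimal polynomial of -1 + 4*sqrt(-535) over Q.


The element -1 + 4*sqrt(-535) has minimal polynomial:
x^2 + 2*x + 8561
Discriminant = (2)^2 - 4*(8561)
= 4 - 34244
= -34240

-34240


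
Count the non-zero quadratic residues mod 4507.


For prime p, the number of non-zero quadratic residues is (p-1)/2.
= (4507-1)/2
= 2253

2253


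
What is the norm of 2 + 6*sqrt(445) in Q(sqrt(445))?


N(a + b*sqrt(d)) = a^2 - d*b^2
= (2)^2 - (445)*(6)^2
= 4 - 16020
= -16016

-16016


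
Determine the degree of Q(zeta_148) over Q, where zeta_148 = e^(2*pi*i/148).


The degree equals Euler's totient phi(148).
148 = 2^2 * 37
phi(148) = 72

72


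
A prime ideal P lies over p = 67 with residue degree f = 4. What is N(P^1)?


N(P^a) = p^(a*f)
= 67^(1*4)
= 67^4
= 20151121

20151121


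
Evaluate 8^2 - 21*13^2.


x^2 - d*y^2
= 8^2 - 21*13^2
= 64 - 3549
= -3485

-3485


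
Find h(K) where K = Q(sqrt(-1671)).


K = Q(sqrt(-1671)). d mod 4 = 1, so D = disc(K) = d = -1671
h(K) equals the number of primitive reduced positive-definite forms (a, b, c) = a*x^2 + b*x*y + c*y^2 with b^2 - 4ac = D,
where reduced means |b| <= a <= c, with b >= 0 whenever |b| = a or a = c, and primitive means gcd(a, b, c) = 1.
Reduced forces 3a^2 <= |D| = 1671, so 1 <= a <= 23; b must have the parity of D, and c = (b^2 - D)/(4a) must be an integer >= a.
Enumerate a = 1..23, b in [-a, a]:
  a=1: (1, 1, 418)  [1]
  a=2: (2, -1, 209), (2, 1, 209)  [2]
  a=3: (3, 3, 140)  [1]
  a=4: (4, -3, 105), (4, 3, 105)  [2]
  a=5: (5, -3, 84), (5, 3, 84)  [2]
  a=6: (6, -3, 70), (6, 3, 70)  [2]
  a=7: (7, -3, 60), (7, 3, 60)  [2]
  a=8: (8, -5, 53), (8, 5, 53)  [2]
  a=9: none
  a=10: (10, -7, 43), (10, -3, 42), (10, 3, 42), (10, 7, 43)  [4]
  a=11: (11, -1, 38), (11, 1, 38)  [2]
  a=12: (12, -3, 35), (12, 3, 35)  [2]
  a=13: none
  a=14: (14, -11, 32), (14, -3, 30), (14, 3, 30), (14, 11, 32)  [4]
  a=15: (15, -3, 28), (15, 3, 28)  [2]
  a=16: (16, -11, 28), (16, 11, 28)  [2]
  a=17..18: none
  a=19: (19, -1, 22), (19, 1, 22)  [2]
  a=20: (20, -13, 23), (20, -3, 21), (20, 3, 21), (20, 13, 23)  [4]
  a=21: none
  a=22: (22, -21, 24), (22, 21, 24)  [2]
  a=23: none
Total reduced forms: 1 + 2 + 1 + 2 + 2 + 2 + 2 + 2 + 4 + 2 + 2 + 4 + 2 + 2 + 2 + 4 + 2 = 38
h = 38

38


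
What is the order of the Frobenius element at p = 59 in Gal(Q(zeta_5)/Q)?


The Frobenius at p in Gal(Q(zeta_n)/Q) = (Z/nZ)* is the class of p, so its order is ord_5(59), the smallest k >= 1 with 59^k = 1 mod 5.
n = 5 = 5, phi(5) = 4; the order divides phi(n).
Divisors of 4: 1, 2, 4
Repeated squaring mod 5: 59^1 = 4, 59^2 = 1, 59^4 = 1
Test divisors in increasing order:
  k=1: 59^1 = 4 mod 5
  k=2: 59^2 = 1 mod 5  <- first divisor giving 1
Order = 2

2


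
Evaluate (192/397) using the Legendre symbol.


p = 397 is prime, so compute (192/397) with the reciprocity algorithm (Jacobi-symbol steps: pull out 2s via (2/n), flip via reciprocity, reduce):
  pull out 2: (2/397) = -1  (since 397 mod 8 = 5)
  pull out 2: (2/397) = -1  (since 397 mod 8 = 5)
  pull out 2: (2/397) = -1  (since 397 mod 8 = 5)
  pull out 2: (2/397) = -1  (since 397 mod 8 = 5)
  pull out 2: (2/397) = -1  (since 397 mod 8 = 5)
  pull out 2: (2/397) = -1  (since 397 mod 8 = 5)
  reciprocity: (3/397) -> +(397/3)
  reduce: (1/3)
  (1/3) = 1
Product of signs = 1
(192/397) = 1

1


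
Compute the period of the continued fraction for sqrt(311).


Run the CF algorithm for sqrt(311).
a_0 = floor(sqrt(311)) = 17; set m_0=0, q_0=1.
Recurrence: m' = q*a - m,  q' = (d - m'^2)/q,  a' = floor((a_0 + m')/q').
  step 1: m=17, q=22, a=1
  step 2: m=5, q=13, a=1
  step 3: m=8, q=19, a=1
  step 4: m=11, q=10, a=2
  step 5: m=9, q=23, a=1
  step 6: m=14, q=5, a=6
  step 7: m=16, q=11, a=3
  step 8: m=17, q=2, a=17
  step 9: m=17, q=11, a=3
  step 10: m=16, q=5, a=6
  step 11: m=14, q=23, a=1
  step 12: m=9, q=10, a=2
  step 13: m=11, q=19, a=1
  step 14: m=8, q=13, a=1
  step 15: m=5, q=22, a=1
  step 16: m=17, q=1, a=34
a_16 = 2*a_0 = 34, so the period closes here.
sqrt(311) = [17; 1, 1, 1, 2, 1, 6, 3, 17, 3, 6, 1, 2, 1, 1, 1, 34]
Period length = 16

16


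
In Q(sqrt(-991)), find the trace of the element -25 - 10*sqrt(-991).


Tr(a + b*sqrt(d)) = (a + b*sqrt(d)) + (a - b*sqrt(d)) = 2a
= 2 * (-25)
= -50

-50


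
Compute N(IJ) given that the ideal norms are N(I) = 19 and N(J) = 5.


N(IJ) = N(I) * N(J)
= 19 * 5
= 95

95


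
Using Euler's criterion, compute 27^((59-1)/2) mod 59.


p = 59 is prime and the exponent is (p-1)/2 = 29, so by Euler's criterion 27^29 = (27/59) = +1 or -1 mod 59.
Compute by square-and-multiply:
  29 = 16 + 8 + 4 + 1 (binary 11101)
  Repeated squaring mod 59: 27^1 = 27, 27^2 = 21, 27^4 = 28, 27^8 = 17, 27^16 = 53
  27^29 = 27^16 * 27^8 * 27^4 * 27^1 = 53 * 17 * 28 * 27 mod 59
    53 * 17 = 901 = 16 mod 59
    16 * 28 = 448 = 35 mod 59
    35 * 27 = 945 = 1 mod 59
  27^29 = 1 mod 59
Result 1: 27 is a quadratic residue mod 59.
27^29 mod 59 = 1

1


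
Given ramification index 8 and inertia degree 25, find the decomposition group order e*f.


|D_P| = e * f
= 8 * 25
= 200

200


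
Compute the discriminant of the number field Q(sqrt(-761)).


For K = Q(sqrt(d)) with d squarefree: disc(K) = d if d = 1 mod 4, and disc(K) = 4d if d = 2 or 3 mod 4.
Here d = -761, and d mod 4 = 3.
d = 3 mod 4, not 1 (O_K = Z[sqrt(d)]), so disc(K) = 4d = 4 * (-761) = -3044

-3044


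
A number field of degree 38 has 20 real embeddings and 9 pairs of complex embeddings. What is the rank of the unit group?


By Dirichlet's unit theorem:
rank = r1 + r2 - 1
= 20 + 9 - 1
= 28

28


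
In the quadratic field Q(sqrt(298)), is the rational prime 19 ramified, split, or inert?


K = Q(sqrt(298)). Since d mod 4 = 2, disc(K) = 1192.
Check p | disc: 1192 mod 19 = 14.
p does not divide disc. Compute Legendre symbol (d/p):
13^((19-1)/2) mod 19 = -1
(d/p) = -1, so p is inert: (p) stays prime with e=1, f=2, g=1.
Therefore p is inert.

inert


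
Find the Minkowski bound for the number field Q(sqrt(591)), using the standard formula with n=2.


d = 591, d mod 4 = 3, so disc(K) = 4d = 2364; |disc(K)| = 2364
Real quadratic field, so n = 2, s = r2 = 0, r1 = 2
M = (n!/n^n) * (4/pi)^s * sqrt(|disc(K)|) = (2!/2^2) * (4/pi)^0 * sqrt(2364)
= 0.5 * 1.000000 * 48.620983
= 24.3105

24.3105


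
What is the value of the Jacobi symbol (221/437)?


Compute (221/437) via quadratic reciprocity:
  reciprocity: (221/437) -> +(437/221)
  reduce: (216/221)
  pull out 2: (2/221) = -1  (since 221 mod 8 = 5)
  pull out 2: (2/221) = -1  (since 221 mod 8 = 5)
  pull out 2: (2/221) = -1  (since 221 mod 8 = 5)
  reciprocity: (27/221) -> +(221/27)
  reduce: (5/27)
  reciprocity: (5/27) -> +(27/5)
  reduce: (2/5)
  pull out 2: (2/5) = -1  (since 5 mod 8 = 5)
  (1/5) = 1
Product of signs = 1

1


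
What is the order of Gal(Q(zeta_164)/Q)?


|Gal(Q(zeta_164)/Q)| = phi(164)
= 80

80


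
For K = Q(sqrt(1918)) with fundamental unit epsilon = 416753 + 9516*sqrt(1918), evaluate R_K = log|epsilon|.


epsilon = 416753 + 9516*sqrt(1918)
= 833506.0000
R = ln(833506.0000)
= 13.6334

13.6334


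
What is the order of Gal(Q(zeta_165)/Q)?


|Gal(Q(zeta_165)/Q)| = phi(165)
= 80

80


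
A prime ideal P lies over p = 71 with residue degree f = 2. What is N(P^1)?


N(P^a) = p^(a*f)
= 71^(1*2)
= 71^2
= 5041

5041


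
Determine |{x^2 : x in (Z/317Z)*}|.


For prime p, the number of non-zero quadratic residues is (p-1)/2.
= (317-1)/2
= 158

158


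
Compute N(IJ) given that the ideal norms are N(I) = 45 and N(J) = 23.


N(IJ) = N(I) * N(J)
= 45 * 23
= 1035

1035


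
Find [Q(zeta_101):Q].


The degree equals Euler's totient phi(101).
101 = 101
phi(101) = 100

100


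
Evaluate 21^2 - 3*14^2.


x^2 - d*y^2
= 21^2 - 3*14^2
= 441 - 588
= -147

-147


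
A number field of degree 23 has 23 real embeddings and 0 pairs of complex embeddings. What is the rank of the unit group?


By Dirichlet's unit theorem:
rank = r1 + r2 - 1
= 23 + 0 - 1
= 22

22


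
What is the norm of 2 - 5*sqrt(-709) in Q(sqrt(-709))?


N(a + b*sqrt(d)) = a^2 - d*b^2
= (2)^2 - (-709)*(-5)^2
= 4 + 17725
= 17729

17729


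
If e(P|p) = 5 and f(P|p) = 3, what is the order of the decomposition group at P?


|D_P| = e * f
= 5 * 3
= 15

15


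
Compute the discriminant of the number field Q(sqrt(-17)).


For K = Q(sqrt(d)) with d squarefree: disc(K) = d if d = 1 mod 4, and disc(K) = 4d if d = 2 or 3 mod 4.
Here d = -17, and d mod 4 = 3.
d = 3 mod 4, not 1 (O_K = Z[sqrt(d)]), so disc(K) = 4d = 4 * (-17) = -68

-68


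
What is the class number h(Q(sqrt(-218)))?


K = Q(sqrt(-218)). d mod 4 = 2, so D = disc(K) = 4d = -872
h(K) equals the number of primitive reduced positive-definite forms (a, b, c) = a*x^2 + b*x*y + c*y^2 with b^2 - 4ac = D,
where reduced means |b| <= a <= c, with b >= 0 whenever |b| = a or a = c, and primitive means gcd(a, b, c) = 1.
Reduced forces 3a^2 <= |D| = 872, so 1 <= a <= 17; b must have the parity of D, and c = (b^2 - D)/(4a) must be an integer >= a.
Enumerate a = 1..17, b in [-a, a]:
  a=1: (1, 0, 218)  [1]
  a=2: (2, 0, 109)  [1]
  a=3: (3, -2, 73), (3, 2, 73)  [2]
  a=4..5: none
  a=6: (6, -4, 37), (6, 4, 37)  [2]
  a=7..8: none
  a=9: (9, -8, 26), (9, 8, 26)  [2]
  a=10..12: none
  a=13: (13, -8, 18), (13, 8, 18)  [2]
  a=14..17: none
Total reduced forms: 1 + 1 + 2 + 2 + 2 + 2 = 10
h = 10

10


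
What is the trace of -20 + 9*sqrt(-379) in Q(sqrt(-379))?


Tr(a + b*sqrt(d)) = (a + b*sqrt(d)) + (a - b*sqrt(d)) = 2a
= 2 * (-20)
= -40

-40


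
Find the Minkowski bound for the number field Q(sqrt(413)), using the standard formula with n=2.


d = 413, d mod 4 = 1, so disc(K) = d = 413; |disc(K)| = 413
Real quadratic field, so n = 2, s = r2 = 0, r1 = 2
M = (n!/n^n) * (4/pi)^s * sqrt(|disc(K)|) = (2!/2^2) * (4/pi)^0 * sqrt(413)
= 0.5 * 1.000000 * 20.322401
= 10.1612

10.1612


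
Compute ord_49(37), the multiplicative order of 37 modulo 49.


We want ord_49(37), the smallest k >= 1 with 37^k = 1 mod 49.
n = 49 = 7^2, phi(49) = 42; the order divides phi(n).
Divisors of 42: 1, 2, 3, 6, 7, 14, 21, 42
Repeated squaring mod 49: 37^1 = 37, 37^2 = 46, 37^4 = 9, 37^8 = 32, 37^16 = 44, 37^32 = 25
Test divisors in increasing order:
  k=1: 37^1 = 37 mod 49
  k=2: 37^2 = 46 mod 49
  k=3: 37^3 = 46 * 37 = 36 mod 49
  k=6: 37^6 = 9 * 46 = 22 mod 49
  k=7: 37^7 = 9 * 46 * 37 = 30 mod 49
  k=14: 37^14 = 32 * 9 * 46 = 18 mod 49
  k=21: 37^21 = 44 * 9 * 37 = 1 mod 49  <- first divisor giving 1
Order = 21

21


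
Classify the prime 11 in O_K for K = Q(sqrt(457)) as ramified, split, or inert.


K = Q(sqrt(457)). Since d mod 4 = 1, disc(K) = 457.
Check p | disc: 457 mod 11 = 6.
p does not divide disc. Compute Legendre symbol (d/p):
6^((11-1)/2) mod 11 = -1
(d/p) = -1, so p is inert: (p) stays prime with e=1, f=2, g=1.
Therefore p is inert.

inert


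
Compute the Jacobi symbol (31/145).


Compute (31/145) via quadratic reciprocity:
  reciprocity: (31/145) -> +(145/31)
  reduce: (21/31)
  reciprocity: (21/31) -> +(31/21)
  reduce: (10/21)
  pull out 2: (2/21) = -1  (since 21 mod 8 = 5)
  reciprocity: (5/21) -> +(21/5)
  reduce: (1/5)
  (1/5) = 1
Product of signs = -1

-1


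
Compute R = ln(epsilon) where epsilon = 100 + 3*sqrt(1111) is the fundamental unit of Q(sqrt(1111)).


epsilon = 100 + 3*sqrt(1111)
= 199.9950
R = ln(199.9950)
= 5.2983

5.2983


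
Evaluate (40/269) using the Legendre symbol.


p = 269 is prime, so compute (40/269) with the reciprocity algorithm (Jacobi-symbol steps: pull out 2s via (2/n), flip via reciprocity, reduce):
  pull out 2: (2/269) = -1  (since 269 mod 8 = 5)
  pull out 2: (2/269) = -1  (since 269 mod 8 = 5)
  pull out 2: (2/269) = -1  (since 269 mod 8 = 5)
  reciprocity: (5/269) -> +(269/5)
  reduce: (4/5)
  pull out 2: (2/5) = -1  (since 5 mod 8 = 5)
  pull out 2: (2/5) = -1  (since 5 mod 8 = 5)
  (1/5) = 1
Product of signs = -1
(40/269) = -1

-1


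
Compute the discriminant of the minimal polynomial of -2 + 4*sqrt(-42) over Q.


The element -2 + 4*sqrt(-42) has minimal polynomial:
x^2 + 4*x + 676
Discriminant = (4)^2 - 4*(676)
= 16 - 2704
= -2688

-2688


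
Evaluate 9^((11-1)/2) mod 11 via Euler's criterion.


p = 11 is prime and the exponent is (p-1)/2 = 5, so by Euler's criterion 9^5 = (9/11) = +1 or -1 mod 11.
Compute by square-and-multiply:
  5 = 4 + 1 (binary 101)
  Repeated squaring mod 11: 9^1 = 9, 9^2 = 4, 9^4 = 5
  9^5 = 9^4 * 9^1 = 5 * 9 mod 11
    5 * 9 = 45 = 1 mod 11
  9^5 = 1 mod 11
Result 1: 9 is a quadratic residue mod 11.
9^5 mod 11 = 1

1


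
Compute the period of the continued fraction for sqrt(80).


Run the CF algorithm for sqrt(80).
a_0 = floor(sqrt(80)) = 8; set m_0=0, q_0=1.
Recurrence: m' = q*a - m,  q' = (d - m'^2)/q,  a' = floor((a_0 + m')/q').
  step 1: m=8, q=16, a=1
  step 2: m=8, q=1, a=16
a_2 = 2*a_0 = 16, so the period closes here.
sqrt(80) = [8; 1, 16]
Period length = 2

2


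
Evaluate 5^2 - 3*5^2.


x^2 - d*y^2
= 5^2 - 3*5^2
= 25 - 75
= -50

-50


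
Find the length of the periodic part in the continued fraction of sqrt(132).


Run the CF algorithm for sqrt(132).
a_0 = floor(sqrt(132)) = 11; set m_0=0, q_0=1.
Recurrence: m' = q*a - m,  q' = (d - m'^2)/q,  a' = floor((a_0 + m')/q').
  step 1: m=11, q=11, a=2
  step 2: m=11, q=1, a=22
a_2 = 2*a_0 = 22, so the period closes here.
sqrt(132) = [11; 2, 22]
Period length = 2

2


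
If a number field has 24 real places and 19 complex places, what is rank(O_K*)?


By Dirichlet's unit theorem:
rank = r1 + r2 - 1
= 24 + 19 - 1
= 42

42


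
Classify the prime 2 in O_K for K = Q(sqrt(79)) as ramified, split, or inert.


K = Q(sqrt(79)). Since d mod 4 = 3, disc(K) = 316.
Check p | disc: 316 mod 2 = 0.
p divides disc, so p ramifies: (p) = P^2 with e=2, f=1, g=1.
Therefore p is ramified.

ramified


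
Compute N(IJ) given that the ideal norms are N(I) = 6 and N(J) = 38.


N(IJ) = N(I) * N(J)
= 6 * 38
= 228

228


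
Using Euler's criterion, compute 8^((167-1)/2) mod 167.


p = 167 is prime and the exponent is (p-1)/2 = 83, so by Euler's criterion 8^83 = (8/167) = +1 or -1 mod 167.
Compute by square-and-multiply:
  83 = 64 + 16 + 2 + 1 (binary 1010011)
  Repeated squaring mod 167: 8^1 = 8, 8^2 = 64, 8^4 = 88, 8^8 = 62, 8^16 = 3, 8^32 = 9, 8^64 = 81
  8^83 = 8^64 * 8^16 * 8^2 * 8^1 = 81 * 3 * 64 * 8 mod 167
    81 * 3 = 243 = 76 mod 167
    76 * 64 = 4864 = 21 mod 167
    21 * 8 = 168 = 1 mod 167
  8^83 = 1 mod 167
Result 1: 8 is a quadratic residue mod 167.
8^83 mod 167 = 1

1


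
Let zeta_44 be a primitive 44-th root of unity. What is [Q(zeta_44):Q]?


The degree equals Euler's totient phi(44).
44 = 2^2 * 11
phi(44) = 20

20


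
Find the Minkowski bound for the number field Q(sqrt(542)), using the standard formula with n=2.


d = 542, d mod 4 = 2, so disc(K) = 4d = 2168; |disc(K)| = 2168
Real quadratic field, so n = 2, s = r2 = 0, r1 = 2
M = (n!/n^n) * (4/pi)^s * sqrt(|disc(K)|) = (2!/2^2) * (4/pi)^0 * sqrt(2168)
= 0.5 * 1.000000 * 46.561787
= 23.2809

23.2809


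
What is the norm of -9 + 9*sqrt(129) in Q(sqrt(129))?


N(a + b*sqrt(d)) = a^2 - d*b^2
= (-9)^2 - (129)*(9)^2
= 81 - 10449
= -10368

-10368


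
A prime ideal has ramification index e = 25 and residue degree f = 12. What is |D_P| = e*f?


|D_P| = e * f
= 25 * 12
= 300

300


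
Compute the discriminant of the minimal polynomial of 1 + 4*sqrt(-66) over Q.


The element 1 + 4*sqrt(-66) has minimal polynomial:
x^2 - 2*x + 1057
Discriminant = (-2)^2 - 4*(1057)
= 4 - 4228
= -4224

-4224


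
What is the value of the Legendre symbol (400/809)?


p = 809 is prime, so compute (400/809) with the reciprocity algorithm (Jacobi-symbol steps: pull out 2s via (2/n), flip via reciprocity, reduce):
  pull out 2: (2/809) = +1  (since 809 mod 8 = 1)
  pull out 2: (2/809) = +1  (since 809 mod 8 = 1)
  pull out 2: (2/809) = +1  (since 809 mod 8 = 1)
  pull out 2: (2/809) = +1  (since 809 mod 8 = 1)
  reciprocity: (25/809) -> +(809/25)
  reduce: (9/25)
  reciprocity: (9/25) -> +(25/9)
  reduce: (7/9)
  reciprocity: (7/9) -> +(9/7)
  reduce: (2/7)
  pull out 2: (2/7) = +1  (since 7 mod 8 = 7)
  (1/7) = 1
Product of signs = 1
(400/809) = 1

1


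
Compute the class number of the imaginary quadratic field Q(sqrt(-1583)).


K = Q(sqrt(-1583)). d mod 4 = 1, so D = disc(K) = d = -1583
h(K) equals the number of primitive reduced positive-definite forms (a, b, c) = a*x^2 + b*x*y + c*y^2 with b^2 - 4ac = D,
where reduced means |b| <= a <= c, with b >= 0 whenever |b| = a or a = c, and primitive means gcd(a, b, c) = 1.
Reduced forces 3a^2 <= |D| = 1583, so 1 <= a <= 22; b must have the parity of D, and c = (b^2 - D)/(4a) must be an integer >= a.
Enumerate a = 1..22, b in [-a, a]:
  a=1: (1, 1, 396)  [1]
  a=2: (2, -1, 198), (2, 1, 198)  [2]
  a=3: (3, -1, 132), (3, 1, 132)  [2]
  a=4: (4, -1, 99), (4, 1, 99)  [2]
  a=5: none
  a=6: (6, -5, 67), (6, -1, 66), (6, 1, 66), (6, 5, 67)  [4]
  a=7: none
  a=8: (8, -7, 51), (8, 7, 51)  [2]
  a=9: (9, -1, 44), (9, 1, 44)  [2]
  a=10: none
  a=11: (11, -1, 36), (11, 1, 36)  [2]
  a=12: (12, -7, 34), (12, -1, 33), (12, 1, 33), (12, 7, 34)  [4]
  a=13: (13, -9, 32), (13, 9, 32)  [2]
  a=14..15: none
  a=16: (16, -9, 26), (16, 9, 26)  [2]
  a=17: (17, -7, 24), (17, 7, 24)  [2]
  a=18: (18, -17, 26), (18, -1, 22), (18, 1, 22), (18, 17, 26)  [4]
  a=19..21: none
  a=22: (22, -21, 23), (22, 21, 23)  [2]
Total reduced forms: 1 + 2 + 2 + 2 + 4 + 2 + 2 + 2 + 4 + 2 + 2 + 2 + 4 + 2 = 33
h = 33

33


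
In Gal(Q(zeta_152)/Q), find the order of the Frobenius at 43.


The Frobenius at p in Gal(Q(zeta_n)/Q) = (Z/nZ)* is the class of p, so its order is ord_152(43), the smallest k >= 1 with 43^k = 1 mod 152.
n = 152 = 2^3 * 19, phi(152) = 72; the order divides phi(n).
Divisors of 72: 1, 2, 3, 4, 6, 8, 9, 12, 18, 24, 36, 72
Repeated squaring mod 152: 43^1 = 43, 43^2 = 25, 43^4 = 17, 43^8 = 137, 43^16 = 73, 43^32 = 9, 43^64 = 81
Test divisors in increasing order:
  k=1: 43^1 = 43 mod 152
  k=2: 43^2 = 25 mod 152
  k=3: 43^3 = 25 * 43 = 11 mod 152
  k=4: 43^4 = 17 mod 152
  k=6: 43^6 = 17 * 25 = 121 mod 152
  k=8: 43^8 = 137 mod 152
  k=9: 43^9 = 137 * 43 = 115 mod 152
  k=12: 43^12 = 137 * 17 = 49 mod 152
  k=18: 43^18 = 73 * 25 = 1 mod 152  <- first divisor giving 1
Order = 18

18


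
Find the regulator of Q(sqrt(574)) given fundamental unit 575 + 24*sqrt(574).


epsilon = 575 + 24*sqrt(574)
= 1149.9991
R = ln(1149.9991)
= 7.0475

7.0475


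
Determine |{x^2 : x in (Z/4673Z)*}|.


For prime p, the number of non-zero quadratic residues is (p-1)/2.
= (4673-1)/2
= 2336

2336


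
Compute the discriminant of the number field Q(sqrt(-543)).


For K = Q(sqrt(d)) with d squarefree: disc(K) = d if d = 1 mod 4, and disc(K) = 4d if d = 2 or 3 mod 4.
Here d = -543, and d mod 4 = 1.
d = 1 mod 4 (O_K = Z[(1+sqrt(d))/2]), so disc(K) = d = -543

-543


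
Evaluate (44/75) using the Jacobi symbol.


Compute (44/75) via quadratic reciprocity:
  pull out 2: (2/75) = -1  (since 75 mod 8 = 3)
  pull out 2: (2/75) = -1  (since 75 mod 8 = 3)
  reciprocity: (11/75) -> -(75/11)
  reduce: (9/11)
  reciprocity: (9/11) -> +(11/9)
  reduce: (2/9)
  pull out 2: (2/9) = +1  (since 9 mod 8 = 1)
  (1/9) = 1
Product of signs = -1

-1


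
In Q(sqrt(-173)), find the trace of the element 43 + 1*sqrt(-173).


Tr(a + b*sqrt(d)) = (a + b*sqrt(d)) + (a - b*sqrt(d)) = 2a
= 2 * (43)
= 86

86


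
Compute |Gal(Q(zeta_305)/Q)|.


|Gal(Q(zeta_305)/Q)| = phi(305)
= 240

240


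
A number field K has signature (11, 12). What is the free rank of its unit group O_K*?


By Dirichlet's unit theorem:
rank = r1 + r2 - 1
= 11 + 12 - 1
= 22

22


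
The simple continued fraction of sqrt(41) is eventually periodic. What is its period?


Run the CF algorithm for sqrt(41).
a_0 = floor(sqrt(41)) = 6; set m_0=0, q_0=1.
Recurrence: m' = q*a - m,  q' = (d - m'^2)/q,  a' = floor((a_0 + m')/q').
  step 1: m=6, q=5, a=2
  step 2: m=4, q=5, a=2
  step 3: m=6, q=1, a=12
a_3 = 2*a_0 = 12, so the period closes here.
sqrt(41) = [6; 2, 2, 12]
Period length = 3

3


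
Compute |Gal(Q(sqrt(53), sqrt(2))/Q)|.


The 2 square roots of distinct primes are multiplicatively independent over Q,
so [K:Q] = 2^2 and Gal(K/Q) is isomorphic to (Z/2Z)^2.
|Gal| = 2^2 = 4

4


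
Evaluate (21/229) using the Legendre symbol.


p = 229 is prime, so compute (21/229) with the reciprocity algorithm (Jacobi-symbol steps: pull out 2s via (2/n), flip via reciprocity, reduce):
  reciprocity: (21/229) -> +(229/21)
  reduce: (19/21)
  reciprocity: (19/21) -> +(21/19)
  reduce: (2/19)
  pull out 2: (2/19) = -1  (since 19 mod 8 = 3)
  (1/19) = 1
Product of signs = -1
(21/229) = -1

-1


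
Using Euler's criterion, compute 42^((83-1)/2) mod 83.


p = 83 is prime and the exponent is (p-1)/2 = 41, so by Euler's criterion 42^41 = (42/83) = +1 or -1 mod 83.
Compute by square-and-multiply:
  41 = 32 + 8 + 1 (binary 101001)
  Repeated squaring mod 83: 42^1 = 42, 42^2 = 21, 42^4 = 26, 42^8 = 12, 42^16 = 61, 42^32 = 69
  42^41 = 42^32 * 42^8 * 42^1 = 69 * 12 * 42 mod 83
    69 * 12 = 828 = 81 mod 83
    81 * 42 = 3402 = 82 mod 83
  42^41 = 82 mod 83
Result 82 = p - 1 = -1 mod 83: 42 is a quadratic non-residue mod 83. As a residue in [0, p-1] the value is 82.
42^41 mod 83 = 82

82


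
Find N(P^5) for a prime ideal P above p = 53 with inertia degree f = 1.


N(P^a) = p^(a*f)
= 53^(5*1)
= 53^5
= 418195493

418195493


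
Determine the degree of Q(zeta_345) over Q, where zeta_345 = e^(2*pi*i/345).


The degree equals Euler's totient phi(345).
345 = 3 * 5 * 23
phi(345) = 176

176


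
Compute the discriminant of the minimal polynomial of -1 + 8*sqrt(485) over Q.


The element -1 + 8*sqrt(485) has minimal polynomial:
x^2 + 2*x - 31039
Discriminant = (2)^2 - 4*(-31039)
= 4 + 124156
= 124160

124160


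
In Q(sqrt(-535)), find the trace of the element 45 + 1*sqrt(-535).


Tr(a + b*sqrt(d)) = (a + b*sqrt(d)) + (a - b*sqrt(d)) = 2a
= 2 * (45)
= 90

90


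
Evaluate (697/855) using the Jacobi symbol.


Compute (697/855) via quadratic reciprocity:
  reciprocity: (697/855) -> +(855/697)
  reduce: (158/697)
  pull out 2: (2/697) = +1  (since 697 mod 8 = 1)
  reciprocity: (79/697) -> +(697/79)
  reduce: (65/79)
  reciprocity: (65/79) -> +(79/65)
  reduce: (14/65)
  pull out 2: (2/65) = +1  (since 65 mod 8 = 1)
  reciprocity: (7/65) -> +(65/7)
  reduce: (2/7)
  pull out 2: (2/7) = +1  (since 7 mod 8 = 7)
  (1/7) = 1
Product of signs = 1

1


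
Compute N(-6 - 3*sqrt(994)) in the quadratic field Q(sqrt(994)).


N(a + b*sqrt(d)) = a^2 - d*b^2
= (-6)^2 - (994)*(-3)^2
= 36 - 8946
= -8910

-8910


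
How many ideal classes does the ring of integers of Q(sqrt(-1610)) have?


K = Q(sqrt(-1610)). d mod 4 = 2, so D = disc(K) = 4d = -6440
h(K) equals the number of primitive reduced positive-definite forms (a, b, c) = a*x^2 + b*x*y + c*y^2 with b^2 - 4ac = D,
where reduced means |b| <= a <= c, with b >= 0 whenever |b| = a or a = c, and primitive means gcd(a, b, c) = 1.
Reduced forces 3a^2 <= |D| = 6440, so 1 <= a <= 46; b must have the parity of D, and c = (b^2 - D)/(4a) must be an integer >= a.
Enumerate a = 1..46, b in [-a, a]:
  a=1: (1, 0, 1610)  [1]
  a=2: (2, 0, 805)  [1]
  a=3: (3, -2, 537), (3, 2, 537)  [2]
  a=4: none
  a=5: (5, 0, 322)  [1]
  a=6: (6, -4, 269), (6, 4, 269)  [2]
  a=7: (7, 0, 230)  [1]
  a=8: none
  a=9: (9, -2, 179), (9, 2, 179)  [2]
  a=10: (10, 0, 161)  [1]
  a=11..13: none
  a=14: (14, 0, 115)  [1]
  a=15: (15, -10, 109), (15, 10, 109)  [2]
  a=16..17: none
  a=18: (18, -16, 93), (18, 16, 93)  [2]
  a=19: (19, -18, 89), (19, 18, 89)  [2]
  a=20: none
  a=21: (21, -14, 79), (21, 14, 79)  [2]
  a=22: none
  a=23: (23, 0, 70)  [1]
  a=24..26: none
  a=27: (27, -16, 62), (27, 16, 62)  [2]
  a=28..29: none
  a=30: (30, -20, 57), (30, 20, 57)  [2]
  a=31: (31, -16, 54), (31, 16, 54)  [2]
  a=32..34: none
  a=35: (35, 0, 46)  [1]
  a=36..37: none
  a=38: (38, -20, 45), (38, 20, 45)  [2]
  a=39..41: none
  a=42: (42, -28, 43), (42, 28, 43)  [2]
  a=43..46: none
Total reduced forms: 1 + 1 + 2 + 1 + 2 + 1 + 2 + 1 + 1 + 2 + 2 + 2 + 2 + 1 + 2 + 2 + 2 + 1 + 2 + 2 = 32
h = 32

32


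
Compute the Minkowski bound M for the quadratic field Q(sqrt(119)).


d = 119, d mod 4 = 3, so disc(K) = 4d = 476; |disc(K)| = 476
Real quadratic field, so n = 2, s = r2 = 0, r1 = 2
M = (n!/n^n) * (4/pi)^s * sqrt(|disc(K)|) = (2!/2^2) * (4/pi)^0 * sqrt(476)
= 0.5 * 1.000000 * 21.817424
= 10.9087

10.9087


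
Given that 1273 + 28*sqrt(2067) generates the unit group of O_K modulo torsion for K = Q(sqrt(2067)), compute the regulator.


epsilon = 1273 + 28*sqrt(2067)
= 2545.9996
R = ln(2545.9996)
= 7.8423

7.8423


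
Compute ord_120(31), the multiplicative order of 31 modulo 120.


We want ord_120(31), the smallest k >= 1 with 31^k = 1 mod 120.
n = 120 = 2^3 * 3 * 5, phi(120) = 32; the order divides phi(n).
Divisors of 32: 1, 2, 4, 8, 16, 32
Repeated squaring mod 120: 31^1 = 31, 31^2 = 1, 31^4 = 1, 31^8 = 1, 31^16 = 1, 31^32 = 1
Test divisors in increasing order:
  k=1: 31^1 = 31 mod 120
  k=2: 31^2 = 1 mod 120  <- first divisor giving 1
Order = 2

2


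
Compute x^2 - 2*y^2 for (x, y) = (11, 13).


x^2 - d*y^2
= 11^2 - 2*13^2
= 121 - 338
= -217

-217


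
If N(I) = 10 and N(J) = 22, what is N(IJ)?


N(IJ) = N(I) * N(J)
= 10 * 22
= 220

220


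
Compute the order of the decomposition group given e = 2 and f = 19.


|D_P| = e * f
= 2 * 19
= 38

38


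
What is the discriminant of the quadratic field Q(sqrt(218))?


For K = Q(sqrt(d)) with d squarefree: disc(K) = d if d = 1 mod 4, and disc(K) = 4d if d = 2 or 3 mod 4.
Here d = 218, and d mod 4 = 2.
d = 2 mod 4, not 1 (O_K = Z[sqrt(d)]), so disc(K) = 4d = 4 * (218) = 872

872


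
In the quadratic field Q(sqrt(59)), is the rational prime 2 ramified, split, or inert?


K = Q(sqrt(59)). Since d mod 4 = 3, disc(K) = 236.
Check p | disc: 236 mod 2 = 0.
p divides disc, so p ramifies: (p) = P^2 with e=2, f=1, g=1.
Therefore p is ramified.

ramified


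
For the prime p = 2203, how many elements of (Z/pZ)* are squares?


For prime p, the number of non-zero quadratic residues is (p-1)/2.
= (2203-1)/2
= 1101

1101


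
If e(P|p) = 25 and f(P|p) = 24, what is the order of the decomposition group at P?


|D_P| = e * f
= 25 * 24
= 600

600


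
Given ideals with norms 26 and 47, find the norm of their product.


N(IJ) = N(I) * N(J)
= 26 * 47
= 1222

1222


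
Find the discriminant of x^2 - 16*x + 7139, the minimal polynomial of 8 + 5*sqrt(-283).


The element 8 + 5*sqrt(-283) has minimal polynomial:
x^2 - 16*x + 7139
Discriminant = (-16)^2 - 4*(7139)
= 256 - 28556
= -28300

-28300


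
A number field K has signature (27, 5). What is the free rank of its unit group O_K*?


By Dirichlet's unit theorem:
rank = r1 + r2 - 1
= 27 + 5 - 1
= 31

31


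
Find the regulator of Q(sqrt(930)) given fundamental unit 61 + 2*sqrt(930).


epsilon = 61 + 2*sqrt(930)
= 121.9918
R = ln(121.9918)
= 4.8040

4.8040


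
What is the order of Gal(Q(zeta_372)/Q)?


|Gal(Q(zeta_372)/Q)| = phi(372)
= 120

120


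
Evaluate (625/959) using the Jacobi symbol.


Compute (625/959) via quadratic reciprocity:
  reciprocity: (625/959) -> +(959/625)
  reduce: (334/625)
  pull out 2: (2/625) = +1  (since 625 mod 8 = 1)
  reciprocity: (167/625) -> +(625/167)
  reduce: (124/167)
  pull out 2: (2/167) = +1  (since 167 mod 8 = 7)
  pull out 2: (2/167) = +1  (since 167 mod 8 = 7)
  reciprocity: (31/167) -> -(167/31)
  reduce: (12/31)
  pull out 2: (2/31) = +1  (since 31 mod 8 = 7)
  pull out 2: (2/31) = +1  (since 31 mod 8 = 7)
  reciprocity: (3/31) -> -(31/3)
  reduce: (1/3)
  (1/3) = 1
Product of signs = 1

1
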